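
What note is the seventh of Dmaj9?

Root of Dmaj9 = D. The 7th is a major 7th: D up a major 7th → C#.

C#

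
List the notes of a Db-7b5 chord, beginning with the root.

Root Db, quality half-diminished seventh:
Root: Db
Minor 3rd (3rd): Fb
Diminished 5th (5th): Abb
Minor 7th (7th): Cb

Db  Fb  Abb  Cb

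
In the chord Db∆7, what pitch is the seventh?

Db∆7 is built on Db; its 7th is a major 7th above the root.
A seventh above D uses the letter C, and the major 7th above Db is C.

C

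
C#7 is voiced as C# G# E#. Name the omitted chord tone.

B

The full C#7 chord is C#, E#, G#, B.
Comparing with the voicing, the minor 7th (7th) — B — is absent.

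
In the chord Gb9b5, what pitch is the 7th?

Root of Gb9b5 = Gb. The 7th is a minor 7th: Gb up a minor 7th → Fb.

Fb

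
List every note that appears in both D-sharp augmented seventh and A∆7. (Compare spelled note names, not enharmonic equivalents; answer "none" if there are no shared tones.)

D-sharp augmented seventh = D#, F##, A##, C#.
A∆7 = A, C#, E, G#.
Shared: C#.

C#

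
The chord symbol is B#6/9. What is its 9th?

C##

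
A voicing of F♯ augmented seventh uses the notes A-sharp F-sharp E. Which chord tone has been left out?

The full F♯ augmented seventh chord is F-sharp, A-sharp, C-double-sharp, E.
Comparing with the voicing, the augmented 5th (5th) — C-double-sharp — is absent.

C-double-sharp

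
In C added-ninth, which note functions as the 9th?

D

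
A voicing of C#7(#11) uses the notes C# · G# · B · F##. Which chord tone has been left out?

C#7(#11) = C#, E#, G#, B, F##. The voicing lacks the 3rd (major 3rd), E#.

E#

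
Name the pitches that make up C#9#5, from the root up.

C♯, E♯, G𝄪, B, D♯

Root C♯, quality dominant ninth sharp five:
Root: C♯
Major 3rd (3rd): E♯
Augmented 5th (5th): G𝄪
Minor 7th (7th): B
Major 9th (9th): D♯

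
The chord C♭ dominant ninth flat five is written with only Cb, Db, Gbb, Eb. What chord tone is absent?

C♭ dominant ninth flat five = Cb, Eb, Gbb, Bbb, Db. The voicing lacks the 7th (minor 7th), Bbb.

Bbb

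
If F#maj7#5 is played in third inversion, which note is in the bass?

F#maj7#5 = F#–A#–C##–E#. Third inversion → seventh in the bass = E#.

E#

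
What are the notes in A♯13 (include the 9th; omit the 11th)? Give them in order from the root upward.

A# – C## – E# – G# – B# – F##

A♯13 is a dominant thirteenth built on A#.
Root: A#
Major 3rd (3rd): C##
Perfect 5th (5th): E#
Minor 7th (7th): G#
Major 9th (9th): B#
Major 13th (13th): F##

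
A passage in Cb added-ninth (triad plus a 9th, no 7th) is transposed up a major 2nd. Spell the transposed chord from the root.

Transposed root: Cb → Db (major 2nd up). So we spell Db added-ninth:
- root: Db
- major 3rd: F
- perfect 5th: Ab
- major 9th: Eb

Db F Ab Eb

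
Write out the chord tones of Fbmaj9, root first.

Root F♭, quality major ninth:
root → F♭
3rd (major 3rd) → A♭
5th (perfect 5th) → C♭
7th (major 7th) → E♭
9th (major 9th) → G♭

F♭, A♭, C♭, E♭, G♭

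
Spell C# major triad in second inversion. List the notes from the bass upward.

In root position, C# major triad is C-sharp–E-sharp–G-sharp.
Second inversion puts the fifth (G-sharp) in the bass.

G-sharp, C-sharp, E-sharp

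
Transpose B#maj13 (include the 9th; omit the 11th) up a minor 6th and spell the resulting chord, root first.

A minor 6th up from B# is G#, so the new chord is G# major thirteenth.
root → G#
3rd (major 3rd) → B#
5th (perfect 5th) → D#
7th (major 7th) → F##
9th (major 9th) → A#
13th (major 13th) → E#

G#, B#, D#, F##, A#, E#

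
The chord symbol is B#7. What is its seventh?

Root of B#7 = B♯. The 7th is a minor 7th: B♯ up a minor 7th → A♯.

A♯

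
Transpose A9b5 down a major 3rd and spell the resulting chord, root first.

A down a major 3rd → F. New chord: F dominant ninth flat five.
F — root
A — major 3rd
Cb — diminished 5th
Eb — minor 7th
G — major 9th

F  A  Cb  Eb  G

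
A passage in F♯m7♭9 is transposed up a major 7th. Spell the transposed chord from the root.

E#, G#, B#, D#, F#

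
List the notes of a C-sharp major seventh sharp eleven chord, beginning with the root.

C#, E#, G#, B#, F##

C-sharp major seventh sharp eleven is a major seventh sharp eleven built on C#.
root → C#
3rd (major 3rd) → E#
5th (perfect 5th) → G#
7th (major 7th) → B#
11th (augmented 11th) → F##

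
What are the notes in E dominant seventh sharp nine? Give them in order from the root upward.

E, G#, B, D, F##

Root E, quality dominant seventh sharp nine:
E — root
G# — major 3rd
B — perfect 5th
D — minor 7th
F## — augmented 9th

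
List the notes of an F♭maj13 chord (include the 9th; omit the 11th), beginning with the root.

F♭ A♭ C♭ E♭ G♭ D♭

Root F♭, quality major thirteenth:
- root: F♭
- major 3rd: A♭
- perfect 5th: C♭
- major 7th: E♭
- major 9th: G♭
- major 13th: D♭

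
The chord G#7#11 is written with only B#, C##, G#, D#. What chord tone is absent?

F#

G#7#11 = G#, B#, D#, F#, C##. The voicing lacks the 7th (minor 7th), F#.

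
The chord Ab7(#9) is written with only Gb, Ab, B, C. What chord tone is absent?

Eb

Ab7(#9) = Ab, C, Eb, Gb, B. The voicing lacks the 5th (perfect 5th), Eb.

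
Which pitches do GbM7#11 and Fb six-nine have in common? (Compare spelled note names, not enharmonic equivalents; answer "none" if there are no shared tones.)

Gb Db

GbM7#11 = Gb, Bb, Db, F, C.
Fb six-nine = Fb, Ab, Cb, Db, Gb.
Shared: Gb, Db.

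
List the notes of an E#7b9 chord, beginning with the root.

E♯  G𝄪  B♯  D♯  F♯

E#7b9 is a dominant seventh flat nine built on E♯.
- root: E♯
- major 3rd: G𝄪
- perfect 5th: B♯
- minor 7th: D♯
- minor 9th: F♯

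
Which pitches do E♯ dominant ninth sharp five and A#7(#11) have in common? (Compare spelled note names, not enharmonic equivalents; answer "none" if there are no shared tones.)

E♯ dominant ninth sharp five: E# G## B## D# F##
A#7(#11): A# C## E# G# D##
Common to both → E#.

E#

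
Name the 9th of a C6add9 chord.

D

C6add9 is built on C; its 9th is a major 9th above the root.
A second above C uses the letter D, and the major 9th above C is D.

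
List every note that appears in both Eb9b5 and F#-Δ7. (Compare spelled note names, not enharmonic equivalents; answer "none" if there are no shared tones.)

none

Eb9b5: E♭ G B𝄫 D♭ F
F#-Δ7: F♯ A C♯ E♯
Common to both → none.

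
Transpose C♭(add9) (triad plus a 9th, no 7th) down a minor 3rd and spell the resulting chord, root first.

Transposed root: Cb → Ab (minor 3rd down). So we spell Ab added-ninth:
- root: Ab
- major 3rd: C
- perfect 5th: Eb
- major 9th: Bb

Ab C Eb Bb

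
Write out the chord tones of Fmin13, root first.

F Ab C Eb G Bb D

Fmin13: minor thirteenth on F.
root → F
3rd (minor 3rd) → Ab
5th (perfect 5th) → C
7th (minor 7th) → Eb
9th (major 9th) → G
11th (perfect 11th) → Bb
13th (major 13th) → D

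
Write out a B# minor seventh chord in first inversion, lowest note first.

B# minor seventh = B-sharp–D-sharp–F-double-sharp–A-sharp; first inversion → third (D-sharp) lowest.

D-sharp, F-double-sharp, A-sharp, B-sharp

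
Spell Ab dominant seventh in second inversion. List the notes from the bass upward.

E-flat G-flat A-flat C

In root position, Ab dominant seventh is A-flat–C–E-flat–G-flat.
Second inversion puts the fifth (E-flat) in the bass.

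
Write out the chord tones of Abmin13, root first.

Abmin13: minor thirteenth on Ab.
Root: Ab
Minor 3rd (3rd): Cb
Perfect 5th (5th): Eb
Minor 7th (7th): Gb
Major 9th (9th): Bb
Perfect 11th (11th): Db
Major 13th (13th): F

Ab Cb Eb Gb Bb Db F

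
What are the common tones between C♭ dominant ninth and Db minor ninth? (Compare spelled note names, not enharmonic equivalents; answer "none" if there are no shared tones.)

C-flat, E-flat, D-flat

C♭ dominant ninth: C-flat E-flat G-flat B-double-flat D-flat
Db minor ninth: D-flat F-flat A-flat C-flat E-flat
Common to both → C-flat, E-flat, D-flat.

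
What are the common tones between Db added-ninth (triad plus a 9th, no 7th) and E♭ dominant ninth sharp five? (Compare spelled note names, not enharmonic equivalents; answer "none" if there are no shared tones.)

D-flat F E-flat

Db added-ninth = D-flat, F, A-flat, E-flat.
E♭ dominant ninth sharp five = E-flat, G, B, D-flat, F.
Shared: D-flat, F, E-flat.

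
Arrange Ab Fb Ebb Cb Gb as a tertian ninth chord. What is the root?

Stacking in thirds gives Fb – Ab – Cb – Ebb – Gb, so Fb is the root — Fb dominant ninth.

Fb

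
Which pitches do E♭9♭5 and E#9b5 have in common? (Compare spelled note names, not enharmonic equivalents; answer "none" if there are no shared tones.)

E♭9♭5 = Eb, G, Bbb, Db, F.
E#9b5 = E#, G##, B, D#, F##.
Shared: none.

none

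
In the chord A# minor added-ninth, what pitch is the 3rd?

C#

Root of A# minor added-ninth = A#. The 3rd is a minor 3rd: A# up a minor 3rd → C#.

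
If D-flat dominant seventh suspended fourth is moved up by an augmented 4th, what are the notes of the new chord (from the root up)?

G, C, D, F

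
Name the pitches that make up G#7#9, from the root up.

Root G#, quality dominant seventh sharp nine:
Root: G#
Major 3rd (3rd): B#
Perfect 5th (5th): D#
Minor 7th (7th): F#
Augmented 9th (9th): A##

G# B# D# F# A##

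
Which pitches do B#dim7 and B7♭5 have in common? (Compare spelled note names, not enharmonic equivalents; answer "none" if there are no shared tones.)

B#dim7: B# D# F# A
B7♭5: B D# F A
Common to both → D#, A.

D#, A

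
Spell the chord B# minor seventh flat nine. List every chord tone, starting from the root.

B# – D# – F## – A# – C#

B# minor seventh flat nine is a minor seventh flat nine built on B#.
Root: B#
Minor 3rd (3rd): D#
Perfect 5th (5th): F##
Minor 7th (7th): A#
Minor 9th (9th): C#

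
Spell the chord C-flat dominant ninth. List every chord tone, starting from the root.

C-flat  E-flat  G-flat  B-double-flat  D-flat

Root C-flat, quality dominant ninth:
C-flat — root
E-flat — major 3rd
G-flat — perfect 5th
B-double-flat — minor 7th
D-flat — major 9th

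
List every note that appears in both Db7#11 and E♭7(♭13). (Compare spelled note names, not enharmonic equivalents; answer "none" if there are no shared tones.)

Db Cb G

Db7#11 = Db, F, Ab, Cb, G.
E♭7(♭13) = Eb, G, Bb, Db, Cb.
Shared: Db, Cb, G.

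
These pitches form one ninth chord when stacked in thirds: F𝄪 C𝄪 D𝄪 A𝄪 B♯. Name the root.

Stacking in thirds gives B♯ – D𝄪 – F𝄪 – A𝄪 – C𝄪, so B♯ is the root — B♯ major ninth.

B♯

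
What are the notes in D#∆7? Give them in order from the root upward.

D# – F## – A# – C##

D#∆7 is a major seventh built on D#.
Root: D#
Major 3rd (3rd): F##
Perfect 5th (5th): A#
Major 7th (7th): C##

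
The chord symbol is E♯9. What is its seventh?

D#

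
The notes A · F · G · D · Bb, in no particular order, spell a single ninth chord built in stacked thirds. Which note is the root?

G

Stacking in thirds gives G – Bb – D – F – A, so G is the root — G minor ninth.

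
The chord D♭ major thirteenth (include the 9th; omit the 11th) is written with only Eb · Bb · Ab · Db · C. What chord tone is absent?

The full D♭ major thirteenth chord is Db, F, Ab, C, Eb, Bb.
Comparing with the voicing, the major 3rd (3rd) — F — is absent.

F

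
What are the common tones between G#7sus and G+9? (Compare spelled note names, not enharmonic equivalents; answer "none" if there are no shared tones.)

G#7sus: G♯ C♯ D♯ F♯
G+9: G B D♯ F A
Common to both → D♯.

D♯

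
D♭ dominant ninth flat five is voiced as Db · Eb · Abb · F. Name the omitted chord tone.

Cb

D♭ dominant ninth flat five = Db, F, Abb, Cb, Eb. The voicing lacks the 7th (minor 7th), Cb.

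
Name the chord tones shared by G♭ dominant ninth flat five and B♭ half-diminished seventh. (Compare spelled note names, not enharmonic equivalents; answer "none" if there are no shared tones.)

G♭ dominant ninth flat five: Gb Bb Dbb Fb Ab
B♭ half-diminished seventh: Bb Db Fb Ab
Common to both → Bb, Fb, Ab.

Bb – Fb – Ab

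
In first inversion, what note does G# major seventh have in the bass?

G# major seventh in root position is G#–B#–D#–F##.
First inversion places the third in the bass, which is B#.

B#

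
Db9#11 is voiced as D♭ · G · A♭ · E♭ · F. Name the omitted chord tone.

Db9#11 = D♭, F, A♭, C♭, E♭, G. The voicing lacks the 7th (minor 7th), C♭.

C♭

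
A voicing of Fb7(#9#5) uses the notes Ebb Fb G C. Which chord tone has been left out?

Ab

Fb7(#9#5) = Fb, Ab, C, Ebb, G. The voicing lacks the 3rd (major 3rd), Ab.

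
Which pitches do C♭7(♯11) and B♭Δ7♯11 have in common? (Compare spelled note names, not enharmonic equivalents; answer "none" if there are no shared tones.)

C♭7(♯11) = Cb, Eb, Gb, Bbb, F.
B♭Δ7♯11 = Bb, D, F, A, E.
Shared: F.

F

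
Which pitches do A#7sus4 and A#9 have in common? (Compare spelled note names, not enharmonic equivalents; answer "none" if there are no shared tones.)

A#7sus4 = A#, D#, E#, G#.
A#9 = A#, C##, E#, G#, B#.
Shared: A#, E#, G#.

A#  E#  G#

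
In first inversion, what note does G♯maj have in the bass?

B#

G♯maj in root position is G#–B#–D#.
First inversion places the third in the bass, which is B#.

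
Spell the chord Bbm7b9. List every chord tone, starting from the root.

Bb Db F Ab Cb

Bbm7b9: minor seventh flat nine on Bb.
Root: Bb
Minor 3rd (3rd): Db
Perfect 5th (5th): F
Minor 7th (7th): Ab
Minor 9th (9th): Cb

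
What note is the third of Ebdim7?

Gb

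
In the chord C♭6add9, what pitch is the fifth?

C♭6add9 is built on Cb; its 5th is a perfect 5th above the root.
A fifth above C uses the letter G, and the perfect 5th above Cb is Gb.

Gb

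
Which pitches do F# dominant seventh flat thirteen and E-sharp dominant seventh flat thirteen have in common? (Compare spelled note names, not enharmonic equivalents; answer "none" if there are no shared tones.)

C#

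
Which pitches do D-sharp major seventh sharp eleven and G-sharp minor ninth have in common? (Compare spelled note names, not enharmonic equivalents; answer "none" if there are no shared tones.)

D-sharp major seventh sharp eleven = D-sharp, F-double-sharp, A-sharp, C-double-sharp, G-double-sharp.
G-sharp minor ninth = G-sharp, B, D-sharp, F-sharp, A-sharp.
Shared: D-sharp, A-sharp.

D-sharp  A-sharp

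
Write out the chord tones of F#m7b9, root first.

F# A C# E G

F#m7b9: minor seventh flat nine on F#.
F# — root
A — minor 3rd
C# — perfect 5th
E — minor 7th
G — minor 9th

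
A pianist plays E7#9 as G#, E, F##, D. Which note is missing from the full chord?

B

The full E7#9 chord is E, G#, B, D, F##.
Comparing with the voicing, the perfect 5th (5th) — B — is absent.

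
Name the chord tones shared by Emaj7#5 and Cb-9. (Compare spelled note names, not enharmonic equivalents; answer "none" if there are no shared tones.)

Emaj7#5: E G# B# D#
Cb-9: Cb Ebb Gb Bbb Db
Common to both → none.

none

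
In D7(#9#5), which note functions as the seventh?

Root of D7(#9#5) = D. The 7th is a minor 7th: D up a minor 7th → C.

C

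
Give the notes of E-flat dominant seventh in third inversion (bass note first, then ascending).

D♭  E♭  G  B♭

In root position, E-flat dominant seventh is E♭–G–B♭–D♭.
Third inversion puts the seventh (D♭) in the bass.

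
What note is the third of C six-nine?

C six-nine is built on C; its 3rd is a major 3rd above the root.
A third above C uses the letter E, and the major 3rd above C is E.

E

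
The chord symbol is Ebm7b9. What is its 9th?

Fb

Ebm7b9 is built on Eb; its 9th is a minor 9th above the root.
A second above E uses the letter F, and the minor 9th above Eb is Fb.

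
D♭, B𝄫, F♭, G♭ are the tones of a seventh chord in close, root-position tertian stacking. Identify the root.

Arranged so that each adjacent pair is a third by letter name: G♭ – B𝄫 – D♭ – F♭.
The bottom of that stack, G♭, is the root (this is G♭ minor seventh).

G♭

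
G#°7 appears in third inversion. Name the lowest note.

G#°7 = G#–B–D–F. Third inversion → seventh in the bass = F.

F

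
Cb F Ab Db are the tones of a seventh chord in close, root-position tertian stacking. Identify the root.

Arranged so that each adjacent pair is a third by letter name: Db – F – Ab – Cb.
The bottom of that stack, Db, is the root (this is Db dominant seventh).

Db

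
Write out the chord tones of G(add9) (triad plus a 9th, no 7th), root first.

G, B, D, A

Root G, quality added-ninth:
G — root
B — major 3rd
D — perfect 5th
A — major 9th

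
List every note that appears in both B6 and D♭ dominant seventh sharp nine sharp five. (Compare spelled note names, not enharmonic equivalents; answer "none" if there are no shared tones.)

none

B6: B D# F# G#
D♭ dominant seventh sharp nine sharp five: Db F A Cb E
Common to both → none.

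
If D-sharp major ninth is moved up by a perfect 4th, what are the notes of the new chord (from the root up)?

Transposed root: D# → G# (perfect 4th up). So we spell G# major ninth:
root → G#
3rd (major 3rd) → B#
5th (perfect 5th) → D#
7th (major 7th) → F##
9th (major 9th) → A#

G# B# D# F## A#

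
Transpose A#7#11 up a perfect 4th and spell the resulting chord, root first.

D#, F##, A#, C#, G##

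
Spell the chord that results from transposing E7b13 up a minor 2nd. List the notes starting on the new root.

A minor 2nd up from E is F, so the new chord is F dominant seventh flat thirteen.
root → F
3rd (major 3rd) → A
5th (perfect 5th) → C
7th (minor 7th) → E♭
13th (minor 13th) → D♭

F A C E♭ D♭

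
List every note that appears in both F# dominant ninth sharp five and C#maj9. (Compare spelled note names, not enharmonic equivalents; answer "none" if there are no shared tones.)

F# dominant ninth sharp five = F#, A#, C##, E, G#.
C#maj9 = C#, E#, G#, B#, D#.
Shared: G#.

G#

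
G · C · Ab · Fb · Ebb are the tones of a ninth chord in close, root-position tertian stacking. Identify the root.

Arranged so that each adjacent pair is a third by letter name: Fb – Ab – C – Ebb – G.
The bottom of that stack, Fb, is the root (this is Fb dominant seventh sharp nine sharp five).

Fb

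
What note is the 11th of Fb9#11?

Fb9#11 is built on Fb; its 11th is an augmented 11th above the root.
A fourth above F uses the letter B, and the augmented 11th above Fb is Bb.

Bb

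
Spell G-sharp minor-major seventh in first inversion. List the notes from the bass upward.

In root position, G-sharp minor-major seventh is G-sharp–B–D-sharp–F-double-sharp.
First inversion puts the third (B) in the bass.

B  D-sharp  F-double-sharp  G-sharp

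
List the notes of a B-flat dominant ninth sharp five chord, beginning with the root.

B-flat  D  F-sharp  A-flat  C

B-flat dominant ninth sharp five is a dominant ninth sharp five built on B-flat.
B-flat — root
D — major 3rd
F-sharp — augmented 5th
A-flat — minor 7th
C — major 9th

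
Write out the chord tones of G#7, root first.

G#, B#, D#, F#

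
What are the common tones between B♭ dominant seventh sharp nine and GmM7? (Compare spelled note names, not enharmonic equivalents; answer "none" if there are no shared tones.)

B♭, D

B♭ dominant seventh sharp nine = B♭, D, F, A♭, C♯.
GmM7 = G, B♭, D, F♯.
Shared: B♭, D.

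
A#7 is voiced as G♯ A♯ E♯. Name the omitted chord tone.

C𝄪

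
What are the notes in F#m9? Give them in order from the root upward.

F#, A, C#, E, G#

F#m9 is a minor ninth built on F#.
Root: F#
Minor 3rd (3rd): A
Perfect 5th (5th): C#
Minor 7th (7th): E
Major 9th (9th): G#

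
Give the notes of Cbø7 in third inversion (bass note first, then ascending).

Bbb  Cb  Ebb  Gbb

Cbø7 = Cb–Ebb–Gbb–Bbb; third inversion → seventh (Bbb) lowest.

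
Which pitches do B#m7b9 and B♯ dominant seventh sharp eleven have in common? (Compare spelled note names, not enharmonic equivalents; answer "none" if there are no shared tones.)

B#m7b9: B# D# F## A# C#
B♯ dominant seventh sharp eleven: B# D## F## A# E##
Common to both → B#, F##, A#.

B#, F##, A#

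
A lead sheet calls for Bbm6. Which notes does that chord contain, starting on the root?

Root Bb, quality minor sixth:
- root: Bb
- minor 3rd: Db
- perfect 5th: F
- major 6th: G

Bb – Db – F – G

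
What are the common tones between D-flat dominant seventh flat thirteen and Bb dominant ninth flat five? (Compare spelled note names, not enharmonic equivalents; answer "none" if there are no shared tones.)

D-flat dominant seventh flat thirteen = D-flat, F, A-flat, C-flat, B-double-flat.
Bb dominant ninth flat five = B-flat, D, F-flat, A-flat, C.
Shared: A-flat.

A-flat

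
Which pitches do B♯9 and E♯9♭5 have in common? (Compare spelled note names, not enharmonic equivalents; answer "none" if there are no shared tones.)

B♯9 = B♯, D𝄪, F𝄪, A♯, C𝄪.
E♯9♭5 = E♯, G𝄪, B, D♯, F𝄪.
Shared: F𝄪.

F𝄪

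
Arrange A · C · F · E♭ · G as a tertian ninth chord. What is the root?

Arranged so that each adjacent pair is a third by letter name: F – A – C – E♭ – G.
The bottom of that stack, F, is the root (this is F dominant ninth).

F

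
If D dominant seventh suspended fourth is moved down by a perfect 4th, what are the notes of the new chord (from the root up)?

Transposed root: D → A (perfect 4th down). So we spell A dominant seventh suspended fourth:
root → A
4th (perfect 4th) → D
5th (perfect 5th) → E
7th (minor 7th) → G

A, D, E, G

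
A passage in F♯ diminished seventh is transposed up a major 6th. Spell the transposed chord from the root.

D# F# A C

A major 6th up from F# is D#, so the new chord is D# diminished seventh.
Root: D#
Minor 3rd (3rd): F#
Diminished 5th (5th): A
Diminished 7th (7th): C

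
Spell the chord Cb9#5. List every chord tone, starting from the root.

Root C♭, quality dominant ninth sharp five:
Root: C♭
Major 3rd (3rd): E♭
Augmented 5th (5th): G
Minor 7th (7th): B𝄫
Major 9th (9th): D♭

C♭ E♭ G B𝄫 D♭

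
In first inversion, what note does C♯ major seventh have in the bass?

E-sharp

C♯ major seventh = C-sharp–E-sharp–G-sharp–B-sharp. First inversion → third in the bass = E-sharp.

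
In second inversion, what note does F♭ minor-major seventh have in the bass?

C-flat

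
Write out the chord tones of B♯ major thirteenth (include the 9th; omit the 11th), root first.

Root B#, quality major thirteenth:
B# — root
D## — major 3rd
F## — perfect 5th
A## — major 7th
C## — major 9th
G## — major 13th

B#, D##, F##, A##, C##, G##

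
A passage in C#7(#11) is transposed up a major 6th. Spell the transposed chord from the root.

Transposed root: C# → A# (major 6th up). So we spell A# dominant seventh sharp eleven:
Root: A#
Major 3rd (3rd): C##
Perfect 5th (5th): E#
Minor 7th (7th): G#
Augmented 11th (11th): D##

A# – C## – E# – G# – D##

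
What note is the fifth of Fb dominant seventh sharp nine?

C♭

Root of Fb dominant seventh sharp nine = F♭. The 5th is a perfect 5th: F♭ up a perfect 5th → C♭.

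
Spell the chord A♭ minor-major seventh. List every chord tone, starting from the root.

A♭ C♭ E♭ G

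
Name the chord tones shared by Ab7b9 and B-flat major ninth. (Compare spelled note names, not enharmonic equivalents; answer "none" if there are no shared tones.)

C

Ab7b9: Ab C Eb Gb Bbb
B-flat major ninth: Bb D F A C
Common to both → C.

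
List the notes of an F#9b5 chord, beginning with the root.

F♯, A♯, C, E, G♯

Root F♯, quality dominant ninth flat five:
Root: F♯
Major 3rd (3rd): A♯
Diminished 5th (5th): C
Minor 7th (7th): E
Major 9th (9th): G♯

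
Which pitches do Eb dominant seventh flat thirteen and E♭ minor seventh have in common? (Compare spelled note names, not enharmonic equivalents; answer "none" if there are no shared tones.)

Eb dominant seventh flat thirteen: E-flat G B-flat D-flat C-flat
E♭ minor seventh: E-flat G-flat B-flat D-flat
Common to both → E-flat, B-flat, D-flat.

E-flat  B-flat  D-flat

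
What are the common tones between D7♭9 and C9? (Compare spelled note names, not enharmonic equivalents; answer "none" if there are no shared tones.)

D, C

D7♭9: D F# A C Eb
C9: C E G Bb D
Common to both → D, C.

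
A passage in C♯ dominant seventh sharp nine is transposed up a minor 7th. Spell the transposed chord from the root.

B  D-sharp  F-sharp  A  C-double-sharp

A minor 7th up from C-sharp is B, so the new chord is B dominant seventh sharp nine.
Root: B
Major 3rd (3rd): D-sharp
Perfect 5th (5th): F-sharp
Minor 7th (7th): A
Augmented 9th (9th): C-double-sharp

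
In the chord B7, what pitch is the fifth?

F#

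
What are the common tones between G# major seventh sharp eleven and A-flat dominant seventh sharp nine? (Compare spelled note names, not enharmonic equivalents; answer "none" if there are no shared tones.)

G# major seventh sharp eleven = G-sharp, B-sharp, D-sharp, F-double-sharp, C-double-sharp.
A-flat dominant seventh sharp nine = A-flat, C, E-flat, G-flat, B.
Shared: none.

none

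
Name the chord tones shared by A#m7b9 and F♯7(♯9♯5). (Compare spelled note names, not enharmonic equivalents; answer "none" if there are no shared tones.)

A♯

A#m7b9: A♯ C♯ E♯ G♯ B
F♯7(♯9♯5): F♯ A♯ C𝄪 E G𝄪
Common to both → A♯.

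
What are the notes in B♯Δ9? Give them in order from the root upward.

B♯, D𝄪, F𝄪, A𝄪, C𝄪

Root B♯, quality major ninth:
Root: B♯
Major 3rd (3rd): D𝄪
Perfect 5th (5th): F𝄪
Major 7th (7th): A𝄪
Major 9th (9th): C𝄪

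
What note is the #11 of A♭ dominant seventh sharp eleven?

D

A♭ dominant seventh sharp eleven is built on Ab; its 11th is an augmented 11th above the root.
A fourth above A uses the letter D, and the augmented 11th above Ab is D.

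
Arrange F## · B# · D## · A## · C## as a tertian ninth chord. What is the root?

Stacking in thirds gives B# – D## – F## – A## – C##, so B# is the root — B# major ninth.

B#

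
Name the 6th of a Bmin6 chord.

G♯

Root of Bmin6 = B. The 6th is a major 6th: B up a major 6th → G♯.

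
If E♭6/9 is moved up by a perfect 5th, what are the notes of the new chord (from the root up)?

B♭, D, F, G, C

A perfect 5th up from E♭ is B♭, so the new chord is B♭ six-nine.
Root: B♭
Major 3rd (3rd): D
Perfect 5th (5th): F
Major 6th (6th): G
Major 9th (9th): C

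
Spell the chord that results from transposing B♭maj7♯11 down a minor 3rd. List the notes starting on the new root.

A minor 3rd down from Bb is G, so the new chord is G major seventh sharp eleven.
G — root
B — major 3rd
D — perfect 5th
F# — major 7th
C# — augmented 11th

G – B – D – F# – C#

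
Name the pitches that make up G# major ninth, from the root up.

G# major ninth: major ninth on G-sharp.
root → G-sharp
3rd (major 3rd) → B-sharp
5th (perfect 5th) → D-sharp
7th (major 7th) → F-double-sharp
9th (major 9th) → A-sharp

G-sharp, B-sharp, D-sharp, F-double-sharp, A-sharp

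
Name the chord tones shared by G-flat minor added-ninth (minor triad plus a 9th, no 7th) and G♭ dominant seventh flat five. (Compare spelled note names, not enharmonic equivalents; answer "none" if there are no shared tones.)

G-flat

G-flat minor added-ninth = G-flat, B-double-flat, D-flat, A-flat.
G♭ dominant seventh flat five = G-flat, B-flat, D-double-flat, F-flat.
Shared: G-flat.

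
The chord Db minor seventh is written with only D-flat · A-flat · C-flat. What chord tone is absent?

F-flat

Db minor seventh = D-flat, F-flat, A-flat, C-flat. The voicing lacks the 3rd (minor 3rd), F-flat.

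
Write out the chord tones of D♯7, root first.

D#, F##, A#, C#

Root D#, quality dominant seventh:
- root: D#
- major 3rd: F##
- perfect 5th: A#
- minor 7th: C#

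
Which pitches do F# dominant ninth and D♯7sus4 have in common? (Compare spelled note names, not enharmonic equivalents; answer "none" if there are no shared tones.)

F# dominant ninth: F# A# C# E G#
D♯7sus4: D# G# A# C#
Common to both → A#, C#, G#.

A#, C#, G#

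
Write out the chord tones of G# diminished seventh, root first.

G-sharp, B, D, F

G# diminished seventh: diminished seventh on G-sharp.
- root: G-sharp
- minor 3rd: B
- diminished 5th: D
- diminished 7th: F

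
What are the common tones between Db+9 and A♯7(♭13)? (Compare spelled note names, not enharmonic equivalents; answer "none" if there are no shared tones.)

Db+9: Db F A Cb Eb
A♯7(♭13): A# C## E# G# F#
Common to both → none.

none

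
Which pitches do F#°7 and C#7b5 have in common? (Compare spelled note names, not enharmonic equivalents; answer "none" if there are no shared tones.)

none

F#°7: F# A C Eb
C#7b5: C# E# G B
Common to both → none.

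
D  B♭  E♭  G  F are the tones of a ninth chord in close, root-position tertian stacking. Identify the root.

E♭

Stacking in thirds gives E♭ – G – B♭ – D – F, so E♭ is the root — E♭ major ninth.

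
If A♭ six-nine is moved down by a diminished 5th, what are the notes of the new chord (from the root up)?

Transposed root: A-flat → D (diminished 5th down). So we spell D six-nine:
root → D
3rd (major 3rd) → F-sharp
5th (perfect 5th) → A
6th (major 6th) → B
9th (major 9th) → E

D, F-sharp, A, B, E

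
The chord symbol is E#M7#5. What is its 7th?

D##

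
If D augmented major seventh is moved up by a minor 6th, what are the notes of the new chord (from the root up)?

Bb – D – F# – A

A minor 6th up from D is Bb, so the new chord is Bb augmented major seventh.
Root: Bb
Major 3rd (3rd): D
Augmented 5th (5th): F#
Major 7th (7th): A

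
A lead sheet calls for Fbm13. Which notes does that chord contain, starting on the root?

F♭  A𝄫  C♭  E𝄫  G♭  B𝄫  D♭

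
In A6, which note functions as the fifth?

A6 is built on A; its 5th is a perfect 5th above the root.
A fifth above A uses the letter E, and the perfect 5th above A is E.

E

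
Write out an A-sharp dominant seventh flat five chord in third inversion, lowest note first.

G#, A#, C##, E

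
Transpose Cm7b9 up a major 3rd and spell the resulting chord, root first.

E – G – B – D – F

Transposed root: C → E (major 3rd up). So we spell E minor seventh flat nine:
- root: E
- minor 3rd: G
- perfect 5th: B
- minor 7th: D
- minor 9th: F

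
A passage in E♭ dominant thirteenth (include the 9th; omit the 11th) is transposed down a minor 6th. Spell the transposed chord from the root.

E-flat down a minor 6th → G. New chord: G dominant thirteenth.
root → G
3rd (major 3rd) → B
5th (perfect 5th) → D
7th (minor 7th) → F
9th (major 9th) → A
13th (major 13th) → E

G, B, D, F, A, E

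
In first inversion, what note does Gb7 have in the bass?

Bb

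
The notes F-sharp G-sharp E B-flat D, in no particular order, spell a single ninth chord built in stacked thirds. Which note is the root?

E

Arranged so that each adjacent pair is a third by letter name: E – G-sharp – B-flat – D – F-sharp.
The bottom of that stack, E, is the root (this is E dominant ninth flat five).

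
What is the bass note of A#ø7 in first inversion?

A#ø7 in root position is A#–C#–E–G#.
First inversion places the third in the bass, which is C#.

C#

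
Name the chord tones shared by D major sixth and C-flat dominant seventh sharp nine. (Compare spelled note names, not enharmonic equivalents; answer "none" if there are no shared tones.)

D major sixth: D F-sharp A B
C-flat dominant seventh sharp nine: C-flat E-flat G-flat B-double-flat D
Common to both → D.

D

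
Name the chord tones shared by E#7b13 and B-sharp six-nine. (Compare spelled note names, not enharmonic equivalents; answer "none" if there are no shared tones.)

E#7b13 = E#, G##, B#, D#, C#.
B-sharp six-nine = B#, D##, F##, G##, C##.
Shared: G##, B#.

G##, B#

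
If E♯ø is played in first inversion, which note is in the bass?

E♯ø = E#–G#–B–D#. First inversion → third in the bass = G#.

G#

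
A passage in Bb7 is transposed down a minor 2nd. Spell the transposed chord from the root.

Bb down a minor 2nd → A. New chord: A dominant seventh.
- root: A
- major 3rd: C#
- perfect 5th: E
- minor 7th: G

A – C# – E – G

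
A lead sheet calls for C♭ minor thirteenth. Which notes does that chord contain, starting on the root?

C♭ E𝄫 G♭ B𝄫 D♭ F♭ A♭

C♭ minor thirteenth: minor thirteenth on C♭.
Root: C♭
Minor 3rd (3rd): E𝄫
Perfect 5th (5th): G♭
Minor 7th (7th): B𝄫
Major 9th (9th): D♭
Perfect 11th (11th): F♭
Major 13th (13th): A♭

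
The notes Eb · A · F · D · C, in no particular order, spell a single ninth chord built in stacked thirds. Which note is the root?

Arranged so that each adjacent pair is a third by letter name: D – F – A – C – Eb.
The bottom of that stack, D, is the root (this is D minor seventh flat nine).

D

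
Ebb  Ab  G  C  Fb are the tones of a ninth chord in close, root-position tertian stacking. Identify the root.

Fb

Stacking in thirds gives Fb – Ab – C – Ebb – G, so Fb is the root — Fb dominant seventh sharp nine sharp five.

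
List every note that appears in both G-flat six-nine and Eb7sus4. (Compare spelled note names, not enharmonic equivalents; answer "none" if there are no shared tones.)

Bb  Db  Eb  Ab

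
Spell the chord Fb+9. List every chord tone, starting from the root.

Fb, Ab, C, Ebb, Gb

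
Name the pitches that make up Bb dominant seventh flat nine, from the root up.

Root B-flat, quality dominant seventh flat nine:
root → B-flat
3rd (major 3rd) → D
5th (perfect 5th) → F
7th (minor 7th) → A-flat
9th (minor 9th) → C-flat

B-flat  D  F  A-flat  C-flat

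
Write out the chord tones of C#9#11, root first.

C#9#11: dominant ninth sharp eleven on C#.
- root: C#
- major 3rd: E#
- perfect 5th: G#
- minor 7th: B
- major 9th: D#
- augmented 11th: F##

C# – E# – G# – B – D# – F##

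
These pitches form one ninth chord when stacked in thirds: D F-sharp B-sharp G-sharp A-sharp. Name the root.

Stacking in thirds gives G-sharp – B-sharp – D – F-sharp – A-sharp, so G-sharp is the root — G-sharp dominant ninth flat five.

G-sharp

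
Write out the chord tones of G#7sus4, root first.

G# C# D# F#

G#7sus4 is a dominant seventh suspended fourth built on G#.
root → G#
4th (perfect 4th) → C#
5th (perfect 5th) → D#
7th (minor 7th) → F#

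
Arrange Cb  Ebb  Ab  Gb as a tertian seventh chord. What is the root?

Ab

Arranged so that each adjacent pair is a third by letter name: Ab – Cb – Ebb – Gb.
The bottom of that stack, Ab, is the root (this is Ab half-diminished seventh).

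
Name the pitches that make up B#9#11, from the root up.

B#, D##, F##, A#, C##, E##

Root B#, quality dominant ninth sharp eleven:
- root: B#
- major 3rd: D##
- perfect 5th: F##
- minor 7th: A#
- major 9th: C##
- augmented 11th: E##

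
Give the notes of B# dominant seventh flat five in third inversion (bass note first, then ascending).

In root position, B# dominant seventh flat five is B-sharp–D-double-sharp–F-sharp–A-sharp.
Third inversion puts the seventh (A-sharp) in the bass.

A-sharp, B-sharp, D-double-sharp, F-sharp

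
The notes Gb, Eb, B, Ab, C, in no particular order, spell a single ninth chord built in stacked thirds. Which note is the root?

Ab

Arranged so that each adjacent pair is a third by letter name: Ab – C – Eb – Gb – B.
The bottom of that stack, Ab, is the root (this is Ab dominant seventh sharp nine).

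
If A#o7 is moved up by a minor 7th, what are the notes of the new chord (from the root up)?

Transposed root: A# → G# (minor 7th up). So we spell G# diminished seventh:
root → G#
3rd (minor 3rd) → B
5th (diminished 5th) → D
7th (diminished 7th) → F

G# – B – D – F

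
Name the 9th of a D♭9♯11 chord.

D♭9♯11 is built on D♭; its 9th is a major 9th above the root.
A second above D uses the letter E, and the major 9th above D♭ is E♭.

E♭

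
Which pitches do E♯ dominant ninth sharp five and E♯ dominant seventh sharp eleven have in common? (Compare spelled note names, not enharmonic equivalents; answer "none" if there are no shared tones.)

E-sharp  G-double-sharp  D-sharp

E♯ dominant ninth sharp five = E-sharp, G-double-sharp, B-double-sharp, D-sharp, F-double-sharp.
E♯ dominant seventh sharp eleven = E-sharp, G-double-sharp, B-sharp, D-sharp, A-double-sharp.
Shared: E-sharp, G-double-sharp, D-sharp.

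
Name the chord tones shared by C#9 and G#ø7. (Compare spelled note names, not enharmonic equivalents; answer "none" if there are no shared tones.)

G#, B

C#9: C# E# G# B D#
G#ø7: G# B D F#
Common to both → G#, B.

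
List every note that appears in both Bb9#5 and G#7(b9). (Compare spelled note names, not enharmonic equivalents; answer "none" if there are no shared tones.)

Bb9#5: Bb D F# Ab C
G#7(b9): G# B# D# F# A
Common to both → F#.

F#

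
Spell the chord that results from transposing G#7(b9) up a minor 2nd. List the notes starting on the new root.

A, C#, E, G, Bb

A minor 2nd up from G# is A, so the new chord is A dominant seventh flat nine.
root → A
3rd (major 3rd) → C#
5th (perfect 5th) → E
7th (minor 7th) → G
9th (minor 9th) → Bb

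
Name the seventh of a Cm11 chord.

Root of Cm11 = C. The 7th is a minor 7th: C up a minor 7th → B♭.

B♭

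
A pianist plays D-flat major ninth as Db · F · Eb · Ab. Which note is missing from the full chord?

C

The full D-flat major ninth chord is Db, F, Ab, C, Eb.
Comparing with the voicing, the major 7th (7th) — C — is absent.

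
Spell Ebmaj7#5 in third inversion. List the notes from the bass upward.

D E♭ G B

In root position, Ebmaj7#5 is E♭–G–B–D.
Third inversion puts the seventh (D) in the bass.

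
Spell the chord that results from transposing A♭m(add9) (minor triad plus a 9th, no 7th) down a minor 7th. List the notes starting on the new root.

Bb, Db, F, C

Ab down a minor 7th → Bb. New chord: Bb minor added-ninth.
Bb — root
Db — minor 3rd
F — perfect 5th
C — major 9th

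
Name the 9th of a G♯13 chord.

G♯13 is built on G#; its 9th is a major 9th above the root.
A second above G uses the letter A, and the major 9th above G# is A#.

A#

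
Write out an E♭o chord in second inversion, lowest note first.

B𝄫  E♭  G♭

In root position, E♭o is E♭–G♭–B𝄫.
Second inversion puts the fifth (B𝄫) in the bass.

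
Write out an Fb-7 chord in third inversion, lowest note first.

In root position, Fb-7 is F♭–A𝄫–C♭–E𝄫.
Third inversion puts the seventh (E𝄫) in the bass.

E𝄫, F♭, A𝄫, C♭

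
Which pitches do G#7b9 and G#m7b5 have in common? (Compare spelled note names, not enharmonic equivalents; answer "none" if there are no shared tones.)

G#7b9: G# B# D# F# A
G#m7b5: G# B D F#
Common to both → G#, F#.

G#  F#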